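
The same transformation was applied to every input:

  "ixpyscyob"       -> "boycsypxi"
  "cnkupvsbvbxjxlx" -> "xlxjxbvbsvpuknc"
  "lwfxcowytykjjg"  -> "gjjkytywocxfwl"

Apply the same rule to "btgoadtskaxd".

Looking at the pairs, the operation is to reverse the string.
For "btgoadtskaxd" the result is "dxakstdaogtb".

dxakstdaogtb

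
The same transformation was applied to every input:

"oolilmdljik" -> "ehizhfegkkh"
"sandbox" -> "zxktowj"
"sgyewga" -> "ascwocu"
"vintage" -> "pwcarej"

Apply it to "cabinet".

ejapywx

Looking at the pairs, the operation is to shift every letter 4 places backward in the alphabet (wrapping around), then move the first 3 characters to the end (rotate left by 3).
For "cabinet", step one produces "ywxejap"; step two turns that into "ejapywx".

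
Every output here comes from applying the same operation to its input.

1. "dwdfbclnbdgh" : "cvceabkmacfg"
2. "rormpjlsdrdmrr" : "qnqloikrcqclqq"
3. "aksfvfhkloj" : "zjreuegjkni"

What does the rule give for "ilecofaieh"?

Looking at the pairs, the operation is to shift every letter 1 place backward in the alphabet (wrapping around).
Doing the same to "ilecofaieh": "hkdbnezhdg".

hkdbnezhdg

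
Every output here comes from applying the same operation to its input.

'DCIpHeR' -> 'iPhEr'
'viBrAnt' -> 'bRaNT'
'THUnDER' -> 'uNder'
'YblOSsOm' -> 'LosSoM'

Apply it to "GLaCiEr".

AcIeR

The pattern: flip the case of every letter, then delete the first 2 characters.
Working it through for "GLaCiEr": intermediate "glAcIeR", final "AcIeR".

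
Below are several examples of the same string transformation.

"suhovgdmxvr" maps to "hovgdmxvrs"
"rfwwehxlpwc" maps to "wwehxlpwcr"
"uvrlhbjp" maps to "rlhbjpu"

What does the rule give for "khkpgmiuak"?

kpgmiuakk

In each case the input is transformed by: move the first character to the end, then delete the first character.
Starting from "khkpgmiuak": after the first operation, "hkpgmiuakk"; after the second, "kpgmiuakk".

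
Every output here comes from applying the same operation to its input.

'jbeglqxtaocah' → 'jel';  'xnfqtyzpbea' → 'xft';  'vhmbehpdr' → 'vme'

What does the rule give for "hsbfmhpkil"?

Looking at the pairs, the operation is to keep every other character starting from the first (positions 1st, 3rd, 5th, ...), then keep only the first 3 characters.
On "hsbfmhpkil": the first step gives "hbmpi", and the second then gives "hbm".

hbm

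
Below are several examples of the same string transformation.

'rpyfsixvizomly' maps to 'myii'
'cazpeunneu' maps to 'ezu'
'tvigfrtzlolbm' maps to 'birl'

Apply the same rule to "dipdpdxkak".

apd

The rule is to keep one character in every 3, starting at position 3 (positions 3rd, 6th, 9th, ...), then move the last character to the front.
For "dipdpdxkak", step one produces "pda"; step two turns that into "apd".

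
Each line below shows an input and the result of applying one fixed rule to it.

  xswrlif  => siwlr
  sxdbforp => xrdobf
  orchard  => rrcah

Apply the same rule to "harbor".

Rule — take characters alternately from the front and the back (1st, last, 2nd, 2nd-last, ...), then delete the first 2 characters.
For "harbor", step one produces "hraorb"; step two turns that into "aorb".

aorb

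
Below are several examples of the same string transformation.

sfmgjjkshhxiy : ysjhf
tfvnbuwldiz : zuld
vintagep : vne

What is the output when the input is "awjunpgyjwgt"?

yung

What's happening: sort the characters into reverse alphabetical order, then keep one character in every 3, starting at position 1 (positions 1st, 4th, 7th, ...).
Applying both steps to "awjunpgyjwgt": "ywwutpnjjgga", then "yung".
(Check on "tfvnbuwldiz": → "zwvutnlifdb" → "zuld" ✓)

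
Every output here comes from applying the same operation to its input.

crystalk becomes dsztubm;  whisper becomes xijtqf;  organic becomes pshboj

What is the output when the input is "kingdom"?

ljohep

In each case the input is transformed by: delete the last character, then shift every letter 1 place forward in the alphabet (wrapping around).
For "kingdom", step one produces "kingdo"; step two turns that into "ljohep".
(Check on "whisper": → "whispe" → "xijtqf" ✓)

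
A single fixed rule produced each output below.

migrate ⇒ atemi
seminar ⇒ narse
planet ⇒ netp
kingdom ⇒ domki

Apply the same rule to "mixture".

uremi

Each output is the input with this applied: move the last 3 characters to the front (rotate right by 3), then delete the last 2 characters.
For "mixture", step one produces "uremixt"; step two turns that into "uremi".
(Check on "kingdom": → "domking" → "domki" ✓)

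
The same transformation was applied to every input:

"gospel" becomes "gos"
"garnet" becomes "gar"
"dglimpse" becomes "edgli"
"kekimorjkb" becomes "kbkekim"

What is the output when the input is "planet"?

The transformation: swap the front and back halves of the string, then delete the first 3 characters.
"planet" → "netpla" → "pla".

pla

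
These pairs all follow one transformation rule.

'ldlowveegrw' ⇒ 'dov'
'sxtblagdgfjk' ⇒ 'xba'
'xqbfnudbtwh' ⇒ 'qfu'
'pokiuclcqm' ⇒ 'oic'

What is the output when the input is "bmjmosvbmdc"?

In each case the input is transformed by: keep every other character starting from the second (positions 2nd, 4th, 6th, ...), then keep only the first 3 characters.
So "bmjmosvbmdc" becomes "mms".

mms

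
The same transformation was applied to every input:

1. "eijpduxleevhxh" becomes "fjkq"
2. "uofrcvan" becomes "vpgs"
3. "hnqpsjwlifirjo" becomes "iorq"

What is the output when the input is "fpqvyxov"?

The pattern: shift every letter 1 place forward in the alphabet (wrapping around), then keep only the first 4 characters.
"fpqvyxov" → "gqrwzypw" → "gqrw".

gqrw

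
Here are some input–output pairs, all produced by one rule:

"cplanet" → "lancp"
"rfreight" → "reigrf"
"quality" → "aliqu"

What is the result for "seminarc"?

Rule — delete the last 2 characters, then move the first 2 characters to the end (rotate left by 2).
On "seminarc": the first step gives "semina", and the second then gives "minase".

minase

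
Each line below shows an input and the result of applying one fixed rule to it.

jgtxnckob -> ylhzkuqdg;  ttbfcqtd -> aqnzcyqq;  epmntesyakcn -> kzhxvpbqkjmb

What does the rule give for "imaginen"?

kbkfdxjf

The transformation: shift every letter 3 places backward in the alphabet (wrapping around), then reverse the string.
Doing the same to "imaginen": "kbkfdxjf".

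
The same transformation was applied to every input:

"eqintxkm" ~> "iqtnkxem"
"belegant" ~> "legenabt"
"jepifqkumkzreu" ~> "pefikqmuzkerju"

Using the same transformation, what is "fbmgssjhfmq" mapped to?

The rule is to move the first character to the end, then swap each adjacent pair of characters (1↔2, 3↔4, ...).
Working it through for "fbmgssjhfmq": intermediate "bmgssjhfmqf", final "mbsgjsfhqmf".

mbsgjsfhqmf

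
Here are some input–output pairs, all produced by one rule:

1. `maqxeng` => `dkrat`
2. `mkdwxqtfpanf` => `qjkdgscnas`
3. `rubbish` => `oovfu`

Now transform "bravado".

ninqb

Each output is the input with this applied: shift every letter 13 places forward in the alphabet (wrapping around) — i.e. ROT13, then delete the first 2 characters.
Applying both steps to "bravado": "oeninqb", then "ninqb".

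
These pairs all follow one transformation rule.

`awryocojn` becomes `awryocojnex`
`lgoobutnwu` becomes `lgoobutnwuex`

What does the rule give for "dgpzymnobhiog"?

The rule is to append "ex".
"dgpzymnobhiog" → "dgpzymnobhiogex".

dgpzymnobhiogex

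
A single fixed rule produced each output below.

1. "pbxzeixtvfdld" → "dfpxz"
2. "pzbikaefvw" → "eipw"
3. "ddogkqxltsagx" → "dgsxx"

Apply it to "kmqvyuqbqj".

jkqv

Rule — keep one character in every 3, starting at position 1 (positions 1st, 4th, 7th, ...), then sort the characters into alphabetical order.
On "kmqvyuqbqj": the first step gives "kvqj", and the second then gives "jkqv".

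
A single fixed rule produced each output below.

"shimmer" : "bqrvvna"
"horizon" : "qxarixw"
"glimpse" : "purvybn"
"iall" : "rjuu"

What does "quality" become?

zdjurch

What's happening: shift every letter 9 places forward in the alphabet (wrapping around).
Applying that to "quality" gives "zdjurch".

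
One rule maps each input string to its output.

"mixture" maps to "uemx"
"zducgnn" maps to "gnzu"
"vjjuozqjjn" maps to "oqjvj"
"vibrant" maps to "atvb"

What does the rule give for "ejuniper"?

Each output is the input with this applied: keep every other character starting from the first (positions 1st, 3rd, 5th, ...), then move the first 2 characters to the end (rotate left by 2).
Doing the same to "ejuniper": "ieeu".

ieeu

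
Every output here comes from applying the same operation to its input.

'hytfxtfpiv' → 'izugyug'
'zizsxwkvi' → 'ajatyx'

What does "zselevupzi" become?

atfmfwv

What's happening: shift every letter 1 place forward in the alphabet (wrapping around), then delete the last 3 characters.
Applying that to "zselevupzi" gives "atfmfwv".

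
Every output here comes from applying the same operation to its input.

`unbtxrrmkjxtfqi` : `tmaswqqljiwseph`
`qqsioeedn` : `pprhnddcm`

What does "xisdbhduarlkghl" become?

The transformation: shift every letter 1 place backward in the alphabet (wrapping around).
On "xisdbhduarlkghl" that produces "whrcagctzqkjfgk".

whrcagctzqkjfgk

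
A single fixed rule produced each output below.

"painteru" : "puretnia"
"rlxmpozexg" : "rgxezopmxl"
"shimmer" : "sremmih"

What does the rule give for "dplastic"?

Rule — reverse the string, then move the last character to the front.
"dplastic" → "citsalpd" → "dcitsalp".

dcitsalp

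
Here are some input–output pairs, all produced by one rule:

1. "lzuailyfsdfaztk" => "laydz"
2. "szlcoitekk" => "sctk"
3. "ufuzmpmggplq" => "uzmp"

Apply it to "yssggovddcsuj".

ygvcj

Each output is the input with this applied: keep one character in every 3, starting at position 1 (positions 1st, 4th, 7th, ...).
Doing the same to "yssggovddcsuj": "ygvcj".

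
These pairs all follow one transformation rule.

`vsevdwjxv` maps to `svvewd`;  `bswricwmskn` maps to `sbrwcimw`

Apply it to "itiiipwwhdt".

The pattern: swap each adjacent pair of characters (1↔2, 3↔4, ...), then delete the last 3 characters.
For "itiiipwwhdt", step one produces "tiiipiwwdht"; step two turns that into "tiiipiww".

tiiipiww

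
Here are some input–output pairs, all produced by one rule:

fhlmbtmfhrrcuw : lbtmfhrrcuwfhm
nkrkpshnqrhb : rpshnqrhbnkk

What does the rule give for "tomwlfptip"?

mlfptiptow

What's happening: move the first 3 characters to the end (rotate left by 3), then swap the first and last characters.
For "tomwlfptip", step one produces "wlfptiptom"; step two turns that into "mlfptiptow".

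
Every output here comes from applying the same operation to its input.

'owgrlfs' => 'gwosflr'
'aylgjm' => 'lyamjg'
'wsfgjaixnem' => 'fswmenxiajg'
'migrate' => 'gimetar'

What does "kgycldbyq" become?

ygkqybdlc

Each output is the input with this applied: reverse the string, then move the last 3 characters to the front (rotate right by 3).
"kgycldbyq" → "qybdlcygk" → "ygkqybdlc".
(Check on "migrate": → "etargim" → "gimetar" ✓)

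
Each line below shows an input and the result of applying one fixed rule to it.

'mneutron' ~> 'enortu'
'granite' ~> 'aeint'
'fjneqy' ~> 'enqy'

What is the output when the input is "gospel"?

elps

In each case the input is transformed by: delete the first 2 characters, then sort the characters into alphabetical order.
Working it through for "gospel": intermediate "spel", final "elps".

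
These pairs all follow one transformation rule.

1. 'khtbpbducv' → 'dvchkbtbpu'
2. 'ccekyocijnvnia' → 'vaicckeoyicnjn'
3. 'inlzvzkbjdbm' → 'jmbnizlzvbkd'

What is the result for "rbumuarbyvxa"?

Each output is the input with this applied: swap each adjacent pair of characters (1↔2, 3↔4, ...), then move the last 3 characters to the front (rotate right by 3).
Starting from "rbumuarbyvxa": after the first operation, "brmuaubrvyax"; after the second, "yaxbrmuaubrv".

yaxbrmuaubrv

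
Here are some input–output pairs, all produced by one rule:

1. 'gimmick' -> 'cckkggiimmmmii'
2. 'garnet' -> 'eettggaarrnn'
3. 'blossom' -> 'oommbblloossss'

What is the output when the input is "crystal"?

aallccrryysstt

Rule — move the last 2 characters to the front (rotate right by 2), then double every character.
For "crystal", step one produces "alcryst"; step two turns that into "aallccrryysstt".
(Check on "garnet": → "etgarn" → "eettggaarrnn" ✓)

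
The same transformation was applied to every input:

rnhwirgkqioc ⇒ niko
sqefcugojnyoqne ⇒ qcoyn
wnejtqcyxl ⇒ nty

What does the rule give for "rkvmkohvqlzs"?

kkvz

The pattern: keep one character in every 3, starting at position 2 (positions 2nd, 5th, 8th, ...).
Doing the same to "rkvmkohvqlzs": "kkvz".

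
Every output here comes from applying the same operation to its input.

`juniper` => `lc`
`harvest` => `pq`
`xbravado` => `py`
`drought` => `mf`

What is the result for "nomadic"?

kg

Looking at the pairs, the operation is to shift every letter 2 places backward in the alphabet (wrapping around), then keep one character in every 3, starting at position 3 (positions 3rd, 6th, 9th, ...).
On "nomadic": the first step gives "lmkybga", and the second then gives "kg".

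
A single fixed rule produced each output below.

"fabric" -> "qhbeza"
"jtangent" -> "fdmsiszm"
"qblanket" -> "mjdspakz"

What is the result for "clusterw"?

sdqvbktr

Rule — swap the front and back halves of the string, then shift every letter 1 place backward in the alphabet (wrapping around).
For "clusterw" the result is "sdqvbktr".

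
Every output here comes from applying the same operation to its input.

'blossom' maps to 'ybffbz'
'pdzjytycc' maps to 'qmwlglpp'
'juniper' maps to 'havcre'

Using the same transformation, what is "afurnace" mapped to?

sheanpr

Rule — delete the first character, then shift every letter 13 places forward in the alphabet (wrapping around) — i.e. ROT13.
Working it through for "afurnace": intermediate "furnace", final "sheanpr".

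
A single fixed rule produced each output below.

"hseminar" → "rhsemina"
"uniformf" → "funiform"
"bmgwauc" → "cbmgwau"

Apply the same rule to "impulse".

Looking at the pairs, the operation is to move the last character to the front.
Applying that to "impulse" gives "eimpuls".

eimpuls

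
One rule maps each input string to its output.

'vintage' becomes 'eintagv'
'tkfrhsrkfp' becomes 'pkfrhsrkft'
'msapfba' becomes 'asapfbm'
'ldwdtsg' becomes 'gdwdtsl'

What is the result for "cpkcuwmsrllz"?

The pattern: swap the first and last characters.
Doing the same to "cpkcuwmsrllz": "zpkcuwmsrllc".

zpkcuwmsrllc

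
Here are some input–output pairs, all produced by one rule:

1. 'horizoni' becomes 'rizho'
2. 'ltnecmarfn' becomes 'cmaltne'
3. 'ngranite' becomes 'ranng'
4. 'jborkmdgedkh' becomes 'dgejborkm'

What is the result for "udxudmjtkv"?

The transformation: delete the last 3 characters, then move the last 3 characters to the front (rotate right by 3).
For "udxudmjtkv" the result is "dmjudxu".

dmjudxu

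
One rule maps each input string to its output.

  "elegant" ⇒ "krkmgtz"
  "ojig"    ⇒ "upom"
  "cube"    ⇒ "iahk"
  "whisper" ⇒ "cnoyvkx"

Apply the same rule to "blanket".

hrgtqkz

The rule is to shift every letter 6 places forward in the alphabet (wrapping around).
"blanket" → "hrgtqkz".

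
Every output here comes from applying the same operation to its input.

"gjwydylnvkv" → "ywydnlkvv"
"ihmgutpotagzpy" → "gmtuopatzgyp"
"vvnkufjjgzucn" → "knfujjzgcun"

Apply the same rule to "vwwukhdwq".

What's happening: delete the first 2 characters, then swap each adjacent pair of characters (1↔2, 3↔4, ...).
"vwwukhdwq" → "wukhdwq" → "uwhkwdq".

uwhkwdq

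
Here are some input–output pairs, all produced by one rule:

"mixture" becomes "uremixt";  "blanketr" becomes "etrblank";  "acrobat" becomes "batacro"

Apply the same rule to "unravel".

The rule is to move the last 3 characters to the front (rotate right by 3).
Doing the same to "unravel": "velunra".

velunra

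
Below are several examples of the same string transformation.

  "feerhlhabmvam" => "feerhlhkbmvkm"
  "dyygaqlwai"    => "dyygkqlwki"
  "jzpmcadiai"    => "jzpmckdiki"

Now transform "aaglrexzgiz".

kkglrexzgiz

Looking at the pairs, the operation is to replace every "a" with "k".
For "aaglrexzgiz" the result is "kkglrexzgiz".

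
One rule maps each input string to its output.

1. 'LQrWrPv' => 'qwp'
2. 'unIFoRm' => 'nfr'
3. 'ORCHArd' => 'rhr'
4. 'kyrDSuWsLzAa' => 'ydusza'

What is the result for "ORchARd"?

rhr

In each case the input is transformed by: keep every other character starting from the second (positions 2nd, 4th, 6th, ...), then convert every letter to lowercase.
Applying both steps to "ORchARd": "RhR", then "rhr".
(Check on "LQrWrPv": → "QWP" → "qwp" ✓)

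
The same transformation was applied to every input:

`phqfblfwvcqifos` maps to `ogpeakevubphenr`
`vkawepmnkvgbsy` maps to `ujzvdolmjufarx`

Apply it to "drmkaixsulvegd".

The rule is to shift every letter 1 place backward in the alphabet (wrapping around).
Doing the same to "drmkaixsulvegd": "cqljzhwrtkudfc".

cqljzhwrtkudfc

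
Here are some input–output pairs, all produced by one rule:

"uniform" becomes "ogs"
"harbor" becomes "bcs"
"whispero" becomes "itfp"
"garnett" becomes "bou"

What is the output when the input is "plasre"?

mtf

The pattern: keep every other character starting from the second (positions 2nd, 4th, 6th, ...), then shift every letter 1 place forward in the alphabet (wrapping around).
So "plasre" becomes "mtf".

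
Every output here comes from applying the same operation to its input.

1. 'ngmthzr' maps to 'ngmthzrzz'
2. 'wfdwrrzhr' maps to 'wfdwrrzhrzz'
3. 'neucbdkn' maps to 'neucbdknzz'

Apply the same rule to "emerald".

emeraldzz

The rule is to append "zz".
Applying that to "emerald" gives "emeraldzz".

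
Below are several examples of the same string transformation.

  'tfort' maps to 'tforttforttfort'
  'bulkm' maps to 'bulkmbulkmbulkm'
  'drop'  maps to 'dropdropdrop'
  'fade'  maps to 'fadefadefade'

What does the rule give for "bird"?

birdbirdbird

In each case the input is transformed by: write the whole string 3 times in a row.
Doing the same to "bird": "birdbirdbird".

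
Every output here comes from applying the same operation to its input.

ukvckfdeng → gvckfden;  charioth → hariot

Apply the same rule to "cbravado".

The transformation: delete the first 2 characters, then move the last character to the front.
Applying that to "cbravado" gives "oravad".

oravad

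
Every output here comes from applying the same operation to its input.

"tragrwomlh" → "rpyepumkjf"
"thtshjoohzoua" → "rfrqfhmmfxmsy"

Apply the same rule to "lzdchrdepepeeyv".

The pattern: shift every letter 2 places backward in the alphabet (wrapping around).
Doing the same to "lzdchrdepepeeyv": "jxbafpbcncnccwt".

jxbafpbcncnccwt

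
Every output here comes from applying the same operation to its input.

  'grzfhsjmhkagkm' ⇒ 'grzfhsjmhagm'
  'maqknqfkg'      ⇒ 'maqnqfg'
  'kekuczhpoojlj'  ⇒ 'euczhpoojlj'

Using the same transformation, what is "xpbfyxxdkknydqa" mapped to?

xpbfyxxdnydqa

The rule is to remove every "k".
So "xpbfyxxdkknydqa" becomes "xpbfyxxdnydqa".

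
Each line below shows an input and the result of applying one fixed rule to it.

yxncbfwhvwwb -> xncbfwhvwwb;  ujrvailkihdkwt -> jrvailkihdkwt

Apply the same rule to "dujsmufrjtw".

ujsmufrjtw

Looking at the pairs, the operation is to delete the first character.
Doing the same to "dujsmufrjtw": "ujsmufrjtw".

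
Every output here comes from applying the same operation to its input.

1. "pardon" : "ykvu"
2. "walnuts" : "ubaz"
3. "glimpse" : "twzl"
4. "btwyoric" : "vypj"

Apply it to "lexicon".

Each output is the input with this applied: shift every letter 7 places forward in the alphabet (wrapping around), then keep only the last 4 characters.
Applying both steps to "lexicon": "slepjvu", then "pjvu".

pjvu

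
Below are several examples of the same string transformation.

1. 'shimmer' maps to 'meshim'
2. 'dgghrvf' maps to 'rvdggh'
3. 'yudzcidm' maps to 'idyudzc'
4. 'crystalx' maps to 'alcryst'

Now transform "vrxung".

What's happening: delete the last character, then move the last 2 characters to the front (rotate right by 2).
So "vrxung" becomes "unvrx".

unvrx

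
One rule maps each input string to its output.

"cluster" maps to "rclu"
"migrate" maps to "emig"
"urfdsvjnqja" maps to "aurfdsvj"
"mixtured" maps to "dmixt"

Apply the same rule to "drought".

What's happening: move the last character to the front, then delete the last 3 characters.
Applying both steps to "drought": "tdrough", then "tdro".

tdro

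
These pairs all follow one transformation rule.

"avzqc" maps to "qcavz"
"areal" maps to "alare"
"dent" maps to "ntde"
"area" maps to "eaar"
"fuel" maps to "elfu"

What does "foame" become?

mefoa

Looking at the pairs, the operation is to move the last 2 characters to the front (rotate right by 2).
"foame" → "mefoa".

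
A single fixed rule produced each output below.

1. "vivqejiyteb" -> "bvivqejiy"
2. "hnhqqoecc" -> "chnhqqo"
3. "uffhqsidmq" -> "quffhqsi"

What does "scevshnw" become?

wscevs

The rule is to move the last 3 characters to the front (rotate right by 3), then delete the first 2 characters.
"scevshnw" → "wscevs".
(Check on "hnhqqoecc": → "ecchnhqqo" → "chnhqqo" ✓)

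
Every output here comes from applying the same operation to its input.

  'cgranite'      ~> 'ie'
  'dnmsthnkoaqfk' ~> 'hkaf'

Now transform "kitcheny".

ey

Looking at the pairs, the operation is to keep every other character starting from the second (positions 2nd, 4th, 6th, ...), then delete the first 2 characters.
For "kitcheny", step one produces "icey"; step two turns that into "ey".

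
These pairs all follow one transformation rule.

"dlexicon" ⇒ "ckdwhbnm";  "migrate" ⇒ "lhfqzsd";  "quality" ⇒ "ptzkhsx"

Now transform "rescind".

qdrbhmc

What's happening: shift every letter 1 place backward in the alphabet (wrapping around).
For "rescind" the result is "qdrbhmc".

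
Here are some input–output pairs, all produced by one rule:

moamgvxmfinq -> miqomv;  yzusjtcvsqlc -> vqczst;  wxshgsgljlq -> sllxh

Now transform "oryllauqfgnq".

In each case the input is transformed by: keep every other character starting from the second (positions 2nd, 4th, 6th, ...), then move the last 3 characters to the front (rotate right by 3).
Applying both steps to "oryllauqfgnq": "rlaqgq", then "qgqrla".

qgqrla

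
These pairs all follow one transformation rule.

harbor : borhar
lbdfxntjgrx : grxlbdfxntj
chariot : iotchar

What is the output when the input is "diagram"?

ramdiag

What's happening: move the last 3 characters to the front (rotate right by 3).
For "diagram" the result is "ramdiag".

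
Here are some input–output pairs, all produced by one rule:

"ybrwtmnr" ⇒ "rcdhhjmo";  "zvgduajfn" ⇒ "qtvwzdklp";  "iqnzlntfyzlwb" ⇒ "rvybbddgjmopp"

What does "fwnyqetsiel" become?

uuvybdgijmo

The pattern: sort the characters into alphabetical order, then shift every letter 10 places backward in the alphabet (wrapping around).
Working it through for "fwnyqetsiel": intermediate "eefilnqstwy", final "uuvybdgijmo".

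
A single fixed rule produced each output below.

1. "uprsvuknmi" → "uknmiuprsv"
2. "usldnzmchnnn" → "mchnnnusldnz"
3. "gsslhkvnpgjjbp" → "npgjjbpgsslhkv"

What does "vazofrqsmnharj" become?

The transformation: swap the front and back halves of the string.
Doing the same to "vazofrqsmnharj": "smnharjvazofrq".

smnharjvazofrq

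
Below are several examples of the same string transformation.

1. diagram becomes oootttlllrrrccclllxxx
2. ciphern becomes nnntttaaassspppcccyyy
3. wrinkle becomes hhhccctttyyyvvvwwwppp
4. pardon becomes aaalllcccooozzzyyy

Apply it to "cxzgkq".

What's happening: shift every letter 11 places forward in the alphabet (wrapping around), then repeat every character 3 times.
For "cxzgkq", step one produces "nikrvb"; step two turns that into "nnniiikkkrrrvvvbbb".
(Check on "pardon": → "alcozy" → "aaalllcccooozzzyyy" ✓)

nnniiikkkrrrvvvbbb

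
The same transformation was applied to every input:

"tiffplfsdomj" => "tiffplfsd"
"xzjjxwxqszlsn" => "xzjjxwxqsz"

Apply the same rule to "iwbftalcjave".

iwbftalcj

The pattern: delete the last 3 characters.
So "iwbftalcjave" becomes "iwbftalcj".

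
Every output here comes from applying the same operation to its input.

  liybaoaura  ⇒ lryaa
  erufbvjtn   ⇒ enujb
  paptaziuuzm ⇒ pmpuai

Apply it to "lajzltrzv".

The transformation: keep every other character starting from the first (positions 1st, 3rd, 5th, ...), then take characters alternately from the front and the back (1st, last, 2nd, 2nd-last, ...).
For "lajzltrzv", step one produces "ljlrv"; step two turns that into "lvjrl".

lvjrl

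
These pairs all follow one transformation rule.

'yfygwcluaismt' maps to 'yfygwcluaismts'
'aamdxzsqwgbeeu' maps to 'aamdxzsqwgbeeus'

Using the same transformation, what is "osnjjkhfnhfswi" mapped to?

Looking at the pairs, the operation is to append "s".
For "osnjjkhfnhfswi" the result is "osnjjkhfnhfswis".

osnjjkhfnhfswis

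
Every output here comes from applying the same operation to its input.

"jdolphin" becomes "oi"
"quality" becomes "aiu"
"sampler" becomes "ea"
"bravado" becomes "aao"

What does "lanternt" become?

What's happening: move the first 2 characters to the end (rotate left by 2), then keep only the vowels.
For "lanternt", step one produces "nterntla"; step two turns that into "ea".

ea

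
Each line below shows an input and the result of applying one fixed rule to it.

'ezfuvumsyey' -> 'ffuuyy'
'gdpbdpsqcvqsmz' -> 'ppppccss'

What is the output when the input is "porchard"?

rraa

Each output is the input with this applied: keep one character in every 3, starting at position 3 (positions 3rd, 6th, 9th, ...), then double every character.
On "porchard": the first step gives "ra", and the second then gives "rraa".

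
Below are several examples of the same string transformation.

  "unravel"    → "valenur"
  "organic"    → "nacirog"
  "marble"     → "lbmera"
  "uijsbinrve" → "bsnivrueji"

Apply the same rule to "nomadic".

What's happening: move the first 3 characters to the end (rotate left by 3), then swap each adjacent pair of characters (1↔2, 3↔4, ...).
On "nomadic" that produces "dacionm".

dacionm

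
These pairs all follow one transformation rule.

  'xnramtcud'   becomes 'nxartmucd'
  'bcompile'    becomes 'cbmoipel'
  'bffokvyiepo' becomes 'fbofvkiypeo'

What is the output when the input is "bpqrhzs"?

What's happening: swap each adjacent pair of characters (1↔2, 3↔4, ...).
For "bpqrhzs" the result is "pbrqzhs".

pbrqzhs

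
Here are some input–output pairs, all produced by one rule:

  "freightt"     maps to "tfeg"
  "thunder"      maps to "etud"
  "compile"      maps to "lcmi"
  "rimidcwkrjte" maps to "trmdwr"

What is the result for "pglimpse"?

In each case the input is transformed by: move the last 2 characters to the front (rotate right by 2), then keep every other character starting from the first (positions 1st, 3rd, 5th, ...).
Applying both steps to "pglimpse": "sepglimp", then "splm".

splm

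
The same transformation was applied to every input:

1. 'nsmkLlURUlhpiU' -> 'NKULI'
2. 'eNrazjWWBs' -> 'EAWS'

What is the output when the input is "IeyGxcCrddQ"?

IGCD

Rule — keep one character in every 3, starting at position 1 (positions 1st, 4th, 7th, ...), then convert every letter to uppercase.
On "IeyGxcCrddQ": the first step gives "IGCd", and the second then gives "IGCD".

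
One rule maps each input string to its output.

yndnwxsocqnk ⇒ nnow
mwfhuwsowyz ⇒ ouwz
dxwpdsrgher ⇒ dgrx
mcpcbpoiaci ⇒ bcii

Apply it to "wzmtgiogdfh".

gghz

The pattern: keep one character in every 3, starting at position 2 (positions 2nd, 5th, 8th, ...), then sort the characters into alphabetical order.
So "wzmtgiogdfh" becomes "gghz".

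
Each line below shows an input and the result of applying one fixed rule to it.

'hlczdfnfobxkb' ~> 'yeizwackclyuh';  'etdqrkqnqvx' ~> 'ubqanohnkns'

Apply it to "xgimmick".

hudfjjfz

Each output is the input with this applied: shift every letter 3 places backward in the alphabet (wrapping around), then move the last character to the front.
Applying that to "xgimmick" gives "hudfjjfz".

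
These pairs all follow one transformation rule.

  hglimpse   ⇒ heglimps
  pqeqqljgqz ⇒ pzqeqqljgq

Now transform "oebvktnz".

Rule — swap the first and last characters, then move the last character to the front.
Starting from "oebvktnz": after the first operation, "zebvktno"; after the second, "ozebvktn".
(Check on "hglimpse": → "eglimpsh" → "heglimps" ✓)

ozebvktn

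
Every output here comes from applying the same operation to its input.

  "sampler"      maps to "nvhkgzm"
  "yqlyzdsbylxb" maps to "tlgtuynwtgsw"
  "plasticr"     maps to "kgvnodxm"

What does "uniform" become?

pidajmh

What's happening: shift every letter 5 places backward in the alphabet (wrapping around).
Doing the same to "uniform": "pidajmh".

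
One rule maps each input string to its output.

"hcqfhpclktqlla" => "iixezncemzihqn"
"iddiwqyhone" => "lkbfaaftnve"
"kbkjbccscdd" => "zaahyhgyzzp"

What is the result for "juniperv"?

The rule is to move the last 3 characters to the front (rotate right by 3), then shift every letter 3 places backward in the alphabet (wrapping around).
On "juniperv": the first step gives "ervjunip", and the second then gives "bosgrkfm".
(Check on "kbkjbccscdd": → "cddkbkjbccs" → "zaahyhgyzzp" ✓)

bosgrkfm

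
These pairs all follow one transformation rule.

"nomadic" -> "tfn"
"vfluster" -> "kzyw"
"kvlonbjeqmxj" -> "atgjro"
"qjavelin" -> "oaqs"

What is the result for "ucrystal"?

The pattern: shift every letter 5 places forward in the alphabet (wrapping around), then keep every other character starting from the second (positions 2nd, 4th, 6th, ...).
Applying both steps to "ucrystal": "zhwdxyfq", then "hdyq".
(Check on "kvlonbjeqmxj": → "paqtsgojvrco" → "atgjro" ✓)

hdyq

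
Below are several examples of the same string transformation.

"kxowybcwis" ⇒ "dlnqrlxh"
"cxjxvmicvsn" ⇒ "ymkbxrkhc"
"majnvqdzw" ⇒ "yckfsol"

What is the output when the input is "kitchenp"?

What's happening: shift every letter 11 places backward in the alphabet (wrapping around), then delete the first 2 characters.
Working it through for "kitchenp": intermediate "zxirwtce", final "irwtce".

irwtce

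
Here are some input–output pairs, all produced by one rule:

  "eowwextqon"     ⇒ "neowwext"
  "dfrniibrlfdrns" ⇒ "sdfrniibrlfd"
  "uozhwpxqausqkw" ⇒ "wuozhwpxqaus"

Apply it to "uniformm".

munifo

Looking at the pairs, the operation is to move the last 3 characters to the front (rotate right by 3), then delete the first 2 characters.
Working it through for "uniformm": intermediate "rmmunifo", final "munifo".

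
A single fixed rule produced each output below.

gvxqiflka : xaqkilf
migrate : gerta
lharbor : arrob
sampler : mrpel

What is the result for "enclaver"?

The pattern: delete the first 2 characters, then take characters alternately from the front and the back (1st, last, 2nd, 2nd-last, ...).
Starting from "enclaver": after the first operation, "claver"; after the second, "crleav".
(Check on "gvxqiflka": → "xqiflka" → "xaqkilf" ✓)

crleav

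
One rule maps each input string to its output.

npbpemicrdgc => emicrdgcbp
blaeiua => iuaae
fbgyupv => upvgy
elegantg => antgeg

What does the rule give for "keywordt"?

ordtyw

The transformation: delete the first 2 characters, then move the first 2 characters to the end (rotate left by 2).
Starting from "keywordt": after the first operation, "ywordt"; after the second, "ordtyw".
(Check on "npbpemicrdgc": → "bpemicrdgc" → "emicrdgcbp" ✓)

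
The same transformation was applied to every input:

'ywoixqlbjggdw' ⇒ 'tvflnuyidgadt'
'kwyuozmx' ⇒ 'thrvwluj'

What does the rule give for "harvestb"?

The rule is to swap each adjacent pair of characters (1↔2, 3↔4, ...), then shift every letter 3 places backward in the alphabet (wrapping around).
Starting from "harvestb": after the first operation, "ahvrsebt"; after the second, "xesopbyq".

xesopbyq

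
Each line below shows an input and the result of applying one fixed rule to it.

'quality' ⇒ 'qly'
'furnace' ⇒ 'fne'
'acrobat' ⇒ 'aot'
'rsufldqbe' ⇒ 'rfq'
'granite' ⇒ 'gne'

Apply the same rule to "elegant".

egt

What's happening: keep one character in every 3, starting at position 1 (positions 1st, 4th, 7th, ...).
Doing the same to "elegant": "egt".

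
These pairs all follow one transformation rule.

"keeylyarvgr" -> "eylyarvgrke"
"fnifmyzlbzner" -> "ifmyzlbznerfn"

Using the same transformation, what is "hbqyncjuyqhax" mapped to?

qyncjuyqhaxhb

The transformation: move the first 2 characters to the end (rotate left by 2).
"hbqyncjuyqhax" → "qyncjuyqhaxhb".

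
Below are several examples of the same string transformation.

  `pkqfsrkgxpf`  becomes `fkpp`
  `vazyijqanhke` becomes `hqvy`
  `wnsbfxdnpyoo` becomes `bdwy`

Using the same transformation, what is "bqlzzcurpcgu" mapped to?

What's happening: keep one character in every 3, starting at position 1 (positions 1st, 4th, 7th, ...), then sort the characters into alphabetical order.
Starting from "bqlzzcurpcgu": after the first operation, "bzuc"; after the second, "bcuz".

bcuz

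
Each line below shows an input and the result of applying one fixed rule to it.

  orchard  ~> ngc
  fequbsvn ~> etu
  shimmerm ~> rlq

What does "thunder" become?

smq

Looking at the pairs, the operation is to shift every letter 1 place backward in the alphabet (wrapping around), then keep one character in every 3, starting at position 1 (positions 1st, 4th, 7th, ...).
Applying both steps to "thunder": "sgtmcdq", then "smq".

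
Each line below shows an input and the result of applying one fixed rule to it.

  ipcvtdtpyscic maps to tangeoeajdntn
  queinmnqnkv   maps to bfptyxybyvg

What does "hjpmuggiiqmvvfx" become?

Looking at the pairs, the operation is to shift every letter 11 places forward in the alphabet (wrapping around).
On "hjpmuggiiqmvvfx" that produces "suaxfrrttbxggqi".

suaxfrrttbxggqi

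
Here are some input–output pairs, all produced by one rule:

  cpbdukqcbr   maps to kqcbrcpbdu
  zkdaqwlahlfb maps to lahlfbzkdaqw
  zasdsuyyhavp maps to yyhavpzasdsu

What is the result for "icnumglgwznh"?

lgwznhicnumg

The pattern: swap the front and back halves of the string.
So "icnumglgwznh" becomes "lgwznhicnumg".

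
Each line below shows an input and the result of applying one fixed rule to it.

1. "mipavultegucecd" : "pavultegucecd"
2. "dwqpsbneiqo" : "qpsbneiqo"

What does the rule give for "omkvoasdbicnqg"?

kvoasdbicnqg

The rule is to delete the first 2 characters.
Doing the same to "omkvoasdbicnqg": "kvoasdbicnqg".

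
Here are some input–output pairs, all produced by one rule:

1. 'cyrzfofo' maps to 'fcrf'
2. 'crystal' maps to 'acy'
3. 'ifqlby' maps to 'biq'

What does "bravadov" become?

The transformation: move the last 3 characters to the front (rotate right by 3), then keep every other character starting from the second (positions 2nd, 4th, 6th, ...).
On "bravadov": the first step gives "dovbrava", and the second then gives "obaa".

obaa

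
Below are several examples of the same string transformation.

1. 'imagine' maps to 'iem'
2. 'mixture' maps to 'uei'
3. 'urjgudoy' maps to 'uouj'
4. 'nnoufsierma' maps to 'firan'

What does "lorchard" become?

hrlr

The transformation: move the first 3 characters to the end (rotate left by 3), then keep every other character starting from the second (positions 2nd, 4th, 6th, ...).
For "lorchard", step one produces "chardlor"; step two turns that into "hrlr".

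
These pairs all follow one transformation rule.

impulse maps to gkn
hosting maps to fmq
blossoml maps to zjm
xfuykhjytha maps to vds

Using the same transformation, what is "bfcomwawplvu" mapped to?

zda

The transformation: shift every letter 2 places backward in the alphabet (wrapping around), then keep only the first 3 characters.
Applying both steps to "bfcomwawplvu": "zdamkuyunjts", then "zda".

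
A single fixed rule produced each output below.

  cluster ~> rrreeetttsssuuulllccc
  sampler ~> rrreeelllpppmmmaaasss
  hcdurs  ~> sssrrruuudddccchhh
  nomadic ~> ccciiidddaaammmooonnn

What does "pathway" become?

yyyaaawwwhhhtttaaappp

The rule is to reverse the string, then repeat every character 3 times.
For "pathway", step one produces "yawhtap"; step two turns that into "yyyaaawwwhhhtttaaappp".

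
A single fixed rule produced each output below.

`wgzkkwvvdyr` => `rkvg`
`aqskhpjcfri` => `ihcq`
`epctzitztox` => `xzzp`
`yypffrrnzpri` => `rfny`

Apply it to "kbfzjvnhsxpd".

pjhb

The pattern: keep one character in every 3, starting at position 2 (positions 2nd, 5th, 8th, ...), then swap the first and last characters.
On "kbfzjvnhsxpd": the first step gives "bjhp", and the second then gives "pjhb".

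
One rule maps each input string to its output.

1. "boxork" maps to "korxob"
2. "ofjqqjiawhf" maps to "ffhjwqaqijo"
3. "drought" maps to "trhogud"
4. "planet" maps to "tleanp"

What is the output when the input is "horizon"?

noorzih

What's happening: take characters alternately from the front and the back (1st, last, 2nd, 2nd-last, ...), then move the first character to the end.
For "horizon", step one produces "hnoorzi"; step two turns that into "noorzih".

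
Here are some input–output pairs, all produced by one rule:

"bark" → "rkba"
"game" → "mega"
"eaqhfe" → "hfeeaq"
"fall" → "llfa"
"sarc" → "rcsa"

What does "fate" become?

What's happening: swap the front and back halves of the string.
On "fate" that produces "tefa".

tefa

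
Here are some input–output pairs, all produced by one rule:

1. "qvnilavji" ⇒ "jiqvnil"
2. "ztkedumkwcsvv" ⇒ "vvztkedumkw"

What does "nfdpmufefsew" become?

Each output is the input with this applied: move the last 2 characters to the front (rotate right by 2), then delete the last 2 characters.
Working it through for "nfdpmufefsew": intermediate "ewnfdpmufefs", final "ewnfdpmufe".
(Check on "ztkedumkwcsvv": → "vvztkedumkwcs" → "vvztkedumkw" ✓)

ewnfdpmufe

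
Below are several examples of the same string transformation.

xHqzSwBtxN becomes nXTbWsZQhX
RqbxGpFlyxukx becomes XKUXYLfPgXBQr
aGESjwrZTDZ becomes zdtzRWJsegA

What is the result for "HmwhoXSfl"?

Looking at the pairs, the operation is to flip the case of every letter, then reverse the string.
On "HmwhoXSfl": the first step gives "hMWHOxsFL", and the second then gives "LFsxOHWMh".
(Check on "xHqzSwBtxN": → "XhQZsWbTXn" → "nXTbWsZQhX" ✓)

LFsxOHWMh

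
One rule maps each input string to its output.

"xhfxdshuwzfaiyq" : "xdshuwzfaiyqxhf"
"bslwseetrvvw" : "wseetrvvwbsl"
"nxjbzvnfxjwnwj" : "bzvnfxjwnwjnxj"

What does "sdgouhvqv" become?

Rule — move the first 3 characters to the end (rotate left by 3).
So "sdgouhvqv" becomes "ouhvqvsdg".

ouhvqvsdg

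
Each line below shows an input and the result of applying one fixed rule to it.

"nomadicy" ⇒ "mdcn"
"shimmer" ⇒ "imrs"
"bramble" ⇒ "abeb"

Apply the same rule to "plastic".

atcp

Each output is the input with this applied: keep every other character starting from the first (positions 1st, 3rd, 5th, ...), then move the first character to the end.
For "plastic", step one produces "patc"; step two turns that into "atcp".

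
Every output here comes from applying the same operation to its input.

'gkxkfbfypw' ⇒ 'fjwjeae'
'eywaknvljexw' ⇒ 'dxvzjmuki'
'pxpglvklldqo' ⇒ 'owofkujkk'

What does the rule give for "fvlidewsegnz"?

The pattern: delete the last 3 characters, then shift every letter 1 place backward in the alphabet (wrapping around).
For "fvlidewsegnz" the result is "eukhcdvrd".

eukhcdvrd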